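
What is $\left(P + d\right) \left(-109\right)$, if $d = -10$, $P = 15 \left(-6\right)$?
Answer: $10900$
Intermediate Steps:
$P = -90$
$\left(P + d\right) \left(-109\right) = \left(-90 - 10\right) \left(-109\right) = \left(-100\right) \left(-109\right) = 10900$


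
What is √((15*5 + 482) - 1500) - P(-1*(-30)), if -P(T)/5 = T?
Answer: 150 + I*√943 ≈ 150.0 + 30.708*I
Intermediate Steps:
P(T) = -5*T
√((15*5 + 482) - 1500) - P(-1*(-30)) = √((15*5 + 482) - 1500) - (-5)*(-1*(-30)) = √((75 + 482) - 1500) - (-5)*30 = √(557 - 1500) - 1*(-150) = √(-943) + 150 = I*√943 + 150 = 150 + I*√943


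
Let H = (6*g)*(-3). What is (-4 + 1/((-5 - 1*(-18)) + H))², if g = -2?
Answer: 38025/2401 ≈ 15.837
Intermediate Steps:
H = 36 (H = (6*(-2))*(-3) = -12*(-3) = 36)
(-4 + 1/((-5 - 1*(-18)) + H))² = (-4 + 1/((-5 - 1*(-18)) + 36))² = (-4 + 1/((-5 + 18) + 36))² = (-4 + 1/(13 + 36))² = (-4 + 1/49)² = (-195/49)² = 38025/2401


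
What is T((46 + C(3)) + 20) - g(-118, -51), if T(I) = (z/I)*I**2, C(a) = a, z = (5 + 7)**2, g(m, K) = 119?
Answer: 9817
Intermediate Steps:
z = 144 (z = 12**2 = 144)
T(I) = 144*I (T(I) = (144/I)*I**2 = 144*I)
T((46 + C(3)) + 20) - g(-118, -51) = 144*((46 + 3) + 20) - 1*119 = 144*(49 + 20) - 119 = 144*69 - 119 = 9936 - 119 = 9817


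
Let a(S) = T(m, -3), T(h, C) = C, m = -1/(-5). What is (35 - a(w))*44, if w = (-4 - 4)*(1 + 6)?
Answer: 1672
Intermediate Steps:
m = 1/5 (m = -1*(-1/5) = 1/5 ≈ 0.20000)
w = -56 (w = -8*7 = -56)
a(S) = -3
(35 - a(w))*44 = (35 - 1*(-3))*44 = (35 + 3)*44 = 38*44 = 1672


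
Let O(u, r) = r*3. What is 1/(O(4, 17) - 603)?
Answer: -1/552 ≈ -0.0018116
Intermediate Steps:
O(u, r) = 3*r
1/(O(4, 17) - 603) = 1/(3*17 - 603) = 1/(51 - 603) = 1/(-552) = -1/552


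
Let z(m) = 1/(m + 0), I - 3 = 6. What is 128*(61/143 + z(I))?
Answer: 88576/1287 ≈ 68.824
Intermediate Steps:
I = 9 (I = 3 + 6 = 9)
z(m) = 1/m
128*(61/143 + z(I)) = 128*(61/143 + 1/9) = 128*(692/1287) = 88576/1287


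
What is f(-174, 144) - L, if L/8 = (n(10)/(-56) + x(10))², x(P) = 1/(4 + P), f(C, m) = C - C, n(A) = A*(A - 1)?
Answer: -1849/98 ≈ -18.867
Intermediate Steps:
n(A) = A*(-1 + A)
f(C, m) = 0
L = 1849/98 (L = 8*((10*(-1 + 10))/(-56) + 1/(4 + 10))² = 8*((10*9)*(-1/56) + 1/14)² = 8*(90*(-1/56) + 1/14)² = 8*(-45/28 + 1/14)² = 8*(-43/28)² = 8*(1849/784) = 1849/98 ≈ 18.867)
f(-174, 144) - L = 0 - 1*1849/98 = 0 - 1849/98 = -1849/98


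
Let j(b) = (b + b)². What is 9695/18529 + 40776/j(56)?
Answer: 15663439/4150496 ≈ 3.7739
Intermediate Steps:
j(b) = 4*b² (j(b) = (2*b)² = 4*b²)
9695/18529 + 40776/j(56) = 9695/18529 + 40776/((4*56²)) = 9695*(1/18529) + 40776/((4*3136)) = 1385/2647 + 40776/12544 = 1385/2647 + 40776*(1/12544) = 1385/2647 + 5097/1568 = 15663439/4150496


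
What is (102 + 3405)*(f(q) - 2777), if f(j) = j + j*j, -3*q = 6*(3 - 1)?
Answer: -9696855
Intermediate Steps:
q = -4 (q = -2*(3 - 1) = -2*2 = -⅓*12 = -4)
f(j) = j + j²
(102 + 3405)*(f(q) - 2777) = (102 + 3405)*(-4*(1 - 4) - 2777) = 3507*(-4*(-3) - 2777) = 3507*(12 - 2777) = 3507*(-2765) = -9696855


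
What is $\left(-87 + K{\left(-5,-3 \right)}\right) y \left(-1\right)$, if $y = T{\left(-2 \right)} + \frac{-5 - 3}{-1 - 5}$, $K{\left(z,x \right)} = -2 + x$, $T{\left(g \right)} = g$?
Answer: $- \frac{184}{3} \approx -61.333$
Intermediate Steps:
$y = - \frac{2}{3}$ ($y = -2 + \frac{-5 - 3}{-1 - 5} = -2 - \frac{8}{-6} = -2 - - \frac{4}{3} = -2 + \frac{4}{3} = - \frac{2}{3} \approx -0.66667$)
$\left(-87 + K{\left(-5,-3 \right)}\right) y \left(-1\right) = \left(-87 - 5\right) \left(\left(- \frac{2}{3}\right) \left(-1\right)\right) = \left(-87 - 5\right) \frac{2}{3} = \left(-92\right) \frac{2}{3} = - \frac{184}{3}$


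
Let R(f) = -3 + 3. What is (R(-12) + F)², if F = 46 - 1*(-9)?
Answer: 3025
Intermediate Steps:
R(f) = 0
F = 55 (F = 46 + 9 = 55)
(R(-12) + F)² = (0 + 55)² = 55² = 3025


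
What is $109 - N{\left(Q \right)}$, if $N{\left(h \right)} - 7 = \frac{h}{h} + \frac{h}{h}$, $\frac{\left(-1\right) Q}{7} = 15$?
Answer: $100$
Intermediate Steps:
$Q = -105$ ($Q = \left(-7\right) 15 = -105$)
$N{\left(h \right)} = 9$ ($N{\left(h \right)} = 7 + \left(\frac{h}{h} + \frac{h}{h}\right) = 7 + \left(1 + 1\right) = 7 + 2 = 9$)
$109 - N{\left(Q \right)} = 109 - 9 = 100$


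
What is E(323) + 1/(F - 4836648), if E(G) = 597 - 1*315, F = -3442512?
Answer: 2334723119/8279160 ≈ 282.00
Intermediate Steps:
E(G) = 282 (E(G) = 597 - 315 = 282)
E(323) + 1/(F - 4836648) = 282 + 1/(-3442512 - 4836648) = 282 + 1/(-8279160) = 282 - 1/8279160 = 2334723119/8279160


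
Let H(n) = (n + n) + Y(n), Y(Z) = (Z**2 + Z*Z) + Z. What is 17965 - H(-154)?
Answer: -29005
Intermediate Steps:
Y(Z) = Z + 2*Z**2 (Y(Z) = (Z**2 + Z**2) + Z = 2*Z**2 + Z = Z + 2*Z**2)
H(n) = 2*n + n*(1 + 2*n) (H(n) = (n + n) + n*(1 + 2*n) = 2*n + n*(1 + 2*n))
17965 - H(-154) = 17965 - (-154)*(3 + 2*(-154)) = 17965 - (-154)*(3 - 308) = 17965 - (-154)*(-305) = 17965 - 1*46970 = 17965 - 46970 = -29005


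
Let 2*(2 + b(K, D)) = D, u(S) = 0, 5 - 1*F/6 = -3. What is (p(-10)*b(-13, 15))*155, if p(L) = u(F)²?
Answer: 0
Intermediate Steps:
F = 48 (F = 30 - 6*(-3) = 30 + 18 = 48)
b(K, D) = -2 + D/2
p(L) = 0 (p(L) = 0² = 0)
(p(-10)*b(-13, 15))*155 = (0*(-2 + (½)*15))*155 = (0*(-2 + 15/2))*155 = (0*(11/2))*155 = 0*155 = 0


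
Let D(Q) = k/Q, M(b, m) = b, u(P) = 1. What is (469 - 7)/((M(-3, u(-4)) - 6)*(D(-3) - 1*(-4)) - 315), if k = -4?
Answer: -14/11 ≈ -1.2727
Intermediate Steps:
D(Q) = -4/Q
(469 - 7)/((M(-3, u(-4)) - 6)*(D(-3) - 1*(-4)) - 315) = (469 - 7)/((-3 - 6)*(-4/(-3) - 1*(-4)) - 315) = 462/(-9*(-4*(-⅓) + 4) - 315) = 462/(-9*(4/3 + 4) - 315) = 462/(-9*16/3 - 315) = 462/(-48 - 315) = 462/(-363) = 462*(-1/363) = -14/11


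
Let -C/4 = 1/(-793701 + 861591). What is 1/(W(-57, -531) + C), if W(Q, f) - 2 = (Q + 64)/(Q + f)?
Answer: 950460/1889549 ≈ 0.50301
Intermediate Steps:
W(Q, f) = 2 + (64 + Q)/(Q + f) (W(Q, f) = 2 + (Q + 64)/(Q + f) = 2 + (64 + Q)/(Q + f))
C = -2/33945 (C = -4/(-793701 + 861591) = -4/67890 = -4*1/67890 = -2/33945 ≈ -5.8919e-5)
1/(W(-57, -531) + C) = 1/((64 + 2*(-531) + 3*(-57))/(-57 - 531) - 2/33945) = 1/((64 - 1062 - 171)/(-588) - 2/33945) = 1/(-1/588*(-1169) - 2/33945) = 1/(167/84 - 2/33945) = 1/(1889549/950460) = 950460/1889549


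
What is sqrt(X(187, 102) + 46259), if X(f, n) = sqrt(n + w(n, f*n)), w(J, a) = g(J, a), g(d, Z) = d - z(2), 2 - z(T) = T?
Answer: sqrt(46259 + 2*sqrt(51)) ≈ 215.11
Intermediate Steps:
z(T) = 2 - T
g(d, Z) = d (g(d, Z) = d - (2 - 1*2) = d - (2 - 2) = d - 1*0 = d + 0 = d)
w(J, a) = J
X(f, n) = sqrt(2)*sqrt(n) (X(f, n) = sqrt(n + n) = sqrt(2*n) = sqrt(2)*sqrt(n))
sqrt(X(187, 102) + 46259) = sqrt(sqrt(2)*sqrt(102) + 46259) = sqrt(2*sqrt(51) + 46259) = sqrt(46259 + 2*sqrt(51))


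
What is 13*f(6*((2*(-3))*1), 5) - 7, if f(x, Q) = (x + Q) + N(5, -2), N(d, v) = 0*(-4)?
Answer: -410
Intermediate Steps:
N(d, v) = 0
f(x, Q) = Q + x (f(x, Q) = (x + Q) + 0 = (Q + x) + 0 = Q + x)
13*f(6*((2*(-3))*1), 5) - 7 = 13*(5 + 6*((2*(-3))*1)) - 7 = 13*(5 + 6*(-6*1)) - 7 = 13*(5 + 6*(-6)) - 7 = 13*(5 - 36) - 7 = 13*(-31) - 7 = -403 - 7 = -410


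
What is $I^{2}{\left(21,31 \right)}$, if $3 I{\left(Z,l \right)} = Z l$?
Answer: $47089$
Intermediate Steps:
$I{\left(Z,l \right)} = \frac{Z l}{3}$
$I^{2}{\left(21,31 \right)} = \left(\frac{1}{3} \cdot 21 \cdot 31\right)^{2} = 217^{2} = 47089$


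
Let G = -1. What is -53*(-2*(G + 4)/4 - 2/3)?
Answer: 689/6 ≈ 114.83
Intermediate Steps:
-53*(-2*(G + 4)/4 - 2/3) = -53*(-2*(-1 + 4)/4 - 2/3) = -53*(-2*3*(¼) - 2*⅓) = -53*(-6*¼ - ⅔) = -53*(-3/2 - ⅔) = -53*(-13/6) = 689/6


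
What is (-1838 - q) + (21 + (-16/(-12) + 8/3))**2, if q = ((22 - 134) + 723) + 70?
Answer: -1894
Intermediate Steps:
q = 681 (q = (-112 + 723) + 70 = 611 + 70 = 681)
(-1838 - q) + (21 + (-16/(-12) + 8/3))**2 = (-1838 - 1*681) + (21 + (-16/(-12) + 8/3))**2 = (-1838 - 681) + (21 + (-16*(-1/12) + 8*(1/3)))**2 = -2519 + (21 + (4/3 + 8/3))**2 = -2519 + (21 + 4)**2 = -2519 + 25**2 = -2519 + 625 = -1894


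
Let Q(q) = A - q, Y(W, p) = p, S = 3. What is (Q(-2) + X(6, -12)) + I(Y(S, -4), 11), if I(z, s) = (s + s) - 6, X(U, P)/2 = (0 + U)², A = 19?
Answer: 109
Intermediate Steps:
X(U, P) = 2*U² (X(U, P) = 2*(0 + U)² = 2*U²)
I(z, s) = -6 + 2*s (I(z, s) = 2*s - 6 = -6 + 2*s)
Q(q) = 19 - q
(Q(-2) + X(6, -12)) + I(Y(S, -4), 11) = ((19 - 1*(-2)) + 2*6²) + (-6 + 2*11) = ((19 + 2) + 2*36) + (-6 + 22) = (21 + 72) + 16 = 93 + 16 = 109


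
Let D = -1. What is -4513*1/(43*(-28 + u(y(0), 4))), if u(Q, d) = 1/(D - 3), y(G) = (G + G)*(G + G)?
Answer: 18052/4859 ≈ 3.7152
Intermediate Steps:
y(G) = 4*G² (y(G) = (2*G)*(2*G) = 4*G²)
u(Q, d) = -¼ (u(Q, d) = 1/(-1 - 3) = 1/(-4) = -¼)
-4513*1/(43*(-28 + u(y(0), 4))) = -4513*1/(43*(-28 - ¼)) = -4513/(43*(-113/4)) = -4513/(-4859/4) = -4513*(-4/4859) = 18052/4859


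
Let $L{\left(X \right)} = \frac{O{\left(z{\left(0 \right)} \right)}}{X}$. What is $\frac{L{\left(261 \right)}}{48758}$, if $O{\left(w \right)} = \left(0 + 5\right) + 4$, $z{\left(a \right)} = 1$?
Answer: $\frac{1}{1413982} \approx 7.0722 \cdot 10^{-7}$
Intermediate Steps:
$O{\left(w \right)} = 9$ ($O{\left(w \right)} = 5 + 4 = 9$)
$L{\left(X \right)} = \frac{9}{X}$
$\frac{L{\left(261 \right)}}{48758} = \frac{9 \cdot \frac{1}{261}}{48758} = 9 \cdot \frac{1}{261} \cdot \frac{1}{48758} = \frac{1}{29} \cdot \frac{1}{48758} = \frac{1}{1413982}$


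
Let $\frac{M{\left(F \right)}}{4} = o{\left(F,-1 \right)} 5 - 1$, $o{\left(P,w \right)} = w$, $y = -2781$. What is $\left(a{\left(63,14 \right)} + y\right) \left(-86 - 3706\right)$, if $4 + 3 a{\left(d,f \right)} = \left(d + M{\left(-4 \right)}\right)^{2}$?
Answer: $8628064$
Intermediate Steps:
$M{\left(F \right)} = -24$ ($M{\left(F \right)} = 4 \left(\left(-1\right) 5 - 1\right) = 4 \left(-5 - 1\right) = 4 \left(-6\right) = -24$)
$a{\left(d,f \right)} = - \frac{4}{3} + \frac{\left(-24 + d\right)^{2}}{3}$ ($a{\left(d,f \right)} = - \frac{4}{3} + \frac{\left(d - 24\right)^{2}}{3} = - \frac{4}{3} + \frac{\left(-24 + d\right)^{2}}{3}$)
$\left(a{\left(63,14 \right)} + y\right) \left(-86 - 3706\right) = \left(\left(- \frac{4}{3} + \frac{\left(-24 + 63\right)^{2}}{3}\right) - 2781\right) \left(-86 - 3706\right) = \left(\left(- \frac{4}{3} + \frac{39^{2}}{3}\right) - 2781\right) \left(-3792\right) = \left(\left(- \frac{4}{3} + \frac{1}{3} \cdot 1521\right) - 2781\right) \left(-3792\right) = \left(\left(- \frac{4}{3} + 507\right) - 2781\right) \left(-3792\right) = \left(\frac{1517}{3} - 2781\right) \left(-3792\right) = \left(- \frac{6826}{3}\right) \left(-3792\right) = 8628064$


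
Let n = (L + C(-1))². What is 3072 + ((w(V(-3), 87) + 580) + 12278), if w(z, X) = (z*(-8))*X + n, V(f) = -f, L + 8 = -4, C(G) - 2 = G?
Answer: 13963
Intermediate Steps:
C(G) = 2 + G
L = -12 (L = -8 - 4 = -12)
n = 121 (n = (-12 + (2 - 1))² = (-12 + 1)² = (-11)² = 121)
w(z, X) = 121 - 8*X*z (w(z, X) = (z*(-8))*X + 121 = (-8*z)*X + 121 = -8*X*z + 121 = 121 - 8*X*z)
3072 + ((w(V(-3), 87) + 580) + 12278) = 3072 + (((121 - 8*87*(-1*(-3))) + 580) + 12278) = 3072 + (((121 - 8*87*3) + 580) + 12278) = 3072 + (((121 - 2088) + 580) + 12278) = 3072 + ((-1967 + 580) + 12278) = 3072 + (-1387 + 12278) = 3072 + 10891 = 13963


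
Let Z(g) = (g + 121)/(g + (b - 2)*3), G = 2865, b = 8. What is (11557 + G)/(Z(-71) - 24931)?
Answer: -764366/1321393 ≈ -0.57845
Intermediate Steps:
Z(g) = (121 + g)/(18 + g) (Z(g) = (g + 121)/(g + (8 - 2)*3) = (121 + g)/(g + 6*3) = (121 + g)/(g + 18) = (121 + g)/(18 + g))
(11557 + G)/(Z(-71) - 24931) = (11557 + 2865)/((121 - 71)/(18 - 71) - 24931) = 14422/(50/(-53) - 24931) = 14422/(-1/53*50 - 24931) = 14422/(-50/53 - 24931) = 14422/(-1321393/53) = 14422*(-53/1321393) = -764366/1321393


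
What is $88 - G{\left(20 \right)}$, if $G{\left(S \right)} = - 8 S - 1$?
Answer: $249$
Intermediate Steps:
$G{\left(S \right)} = -1 - 8 S$
$88 - G{\left(20 \right)} = 88 - \left(-1 - 160\right) = 88 - -161 = 88 + 161 = 249$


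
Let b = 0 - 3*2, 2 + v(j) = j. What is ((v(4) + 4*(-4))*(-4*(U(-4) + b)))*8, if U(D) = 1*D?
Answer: -4480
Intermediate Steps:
v(j) = -2 + j
U(D) = D
b = -6 (b = 0 - 6 = -6)
((v(4) + 4*(-4))*(-4*(U(-4) + b)))*8 = (((-2 + 4) + 4*(-4))*(-4*(-4 - 6)))*8 = ((2 - 16)*(-4*(-10)))*8 = -14*40*8 = -560*8 = -4480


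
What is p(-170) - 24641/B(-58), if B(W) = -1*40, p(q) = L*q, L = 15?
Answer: -77359/40 ≈ -1934.0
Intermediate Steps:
p(q) = 15*q
B(W) = -40
p(-170) - 24641/B(-58) = 15*(-170) - 24641/(-40) = -2550 - 24641*(-1/40) = -2550 + 24641/40 = -77359/40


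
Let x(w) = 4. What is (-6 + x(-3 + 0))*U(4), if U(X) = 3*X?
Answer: -24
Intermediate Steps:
(-6 + x(-3 + 0))*U(4) = (-6 + 4)*(3*4) = -2*12 = -24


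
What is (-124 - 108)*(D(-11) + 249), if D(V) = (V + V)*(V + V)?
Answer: -170056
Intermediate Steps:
D(V) = 4*V**2 (D(V) = (2*V)*(2*V) = 4*V**2)
(-124 - 108)*(D(-11) + 249) = (-124 - 108)*(4*(-11)**2 + 249) = -232*(4*121 + 249) = -232*(484 + 249) = -232*733 = -170056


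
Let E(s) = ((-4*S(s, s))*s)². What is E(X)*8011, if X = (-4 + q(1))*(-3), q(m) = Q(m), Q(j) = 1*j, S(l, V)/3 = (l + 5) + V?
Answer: 49429920816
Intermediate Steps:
S(l, V) = 15 + 3*V + 3*l (S(l, V) = 3*((l + 5) + V) = 3*((5 + l) + V) = 3*(5 + V + l) = 15 + 3*V + 3*l)
Q(j) = j
q(m) = m
X = 9 (X = (-4 + 1)*(-3) = -3*(-3) = 9)
E(s) = s²*(-60 - 24*s)² (E(s) = ((-4*(15 + 3*s + 3*s))*s)² = ((-4*(15 + 6*s))*s)² = ((-60 - 24*s)*s)² = (s*(-60 - 24*s))² = s²*(-60 - 24*s)²)
E(X)*8011 = (144*9²*(5 + 2*9)²)*8011 = (144*81*(5 + 18)²)*8011 = (144*81*23²)*8011 = (144*81*529)*8011 = 6170256*8011 = 49429920816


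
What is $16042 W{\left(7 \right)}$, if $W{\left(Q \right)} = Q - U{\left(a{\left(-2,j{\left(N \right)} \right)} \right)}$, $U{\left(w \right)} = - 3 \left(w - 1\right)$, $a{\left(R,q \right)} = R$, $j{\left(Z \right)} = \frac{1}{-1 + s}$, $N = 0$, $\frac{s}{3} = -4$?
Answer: $-32084$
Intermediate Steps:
$s = -12$ ($s = 3 \left(-4\right) = -12$)
$j{\left(Z \right)} = - \frac{1}{13}$ ($j{\left(Z \right)} = \frac{1}{-1 - 12} = \frac{1}{-13} = - \frac{1}{13}$)
$U{\left(w \right)} = 3 - 3 w$ ($U{\left(w \right)} = - 3 \left(-1 + w\right) = 3 - 3 w$)
$W{\left(Q \right)} = -9 + Q$ ($W{\left(Q \right)} = Q - \left(3 - -6\right) = Q - \left(3 + 6\right) = Q - 9 = -9 + Q$)
$16042 W{\left(7 \right)} = 16042 \left(-9 + 7\right) = 16042 \left(-2\right) = -32084$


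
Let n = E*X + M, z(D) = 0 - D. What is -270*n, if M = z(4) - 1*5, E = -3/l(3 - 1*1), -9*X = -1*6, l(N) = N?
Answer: 2700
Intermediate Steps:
z(D) = -D
X = ⅔ (X = -(-1)*6/9 = -⅑*(-6) = ⅔ ≈ 0.66667)
E = -3/2 (E = -3/(3 - 1*1) = -3/(3 - 1) = -3/2 ≈ -1.5000)
M = -9 (M = -1*4 - 1*5 = -4 - 5 = -9)
n = -10 (n = -3/2*⅔ - 9 = -1 - 9 = -10)
-270*n = -270*(-10) = 2700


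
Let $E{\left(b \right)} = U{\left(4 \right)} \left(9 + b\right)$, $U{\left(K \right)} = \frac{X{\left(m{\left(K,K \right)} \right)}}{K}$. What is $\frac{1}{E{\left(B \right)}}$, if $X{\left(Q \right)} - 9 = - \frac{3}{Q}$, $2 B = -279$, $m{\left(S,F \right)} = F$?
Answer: $- \frac{32}{8613} \approx -0.0037153$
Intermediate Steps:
$B = - \frac{279}{2}$ ($B = \frac{1}{2} \left(-279\right) = - \frac{279}{2} \approx -139.5$)
$X{\left(Q \right)} = 9 - \frac{3}{Q}$
$U{\left(K \right)} = \frac{9 - \frac{3}{K}}{K}$
$E{\left(b \right)} = \frac{297}{16} + \frac{33 b}{16}$ ($E{\left(b \right)} = \frac{3 \left(-1 + 3 \cdot 4\right)}{16} \left(9 + b\right) = 3 \cdot \frac{1}{16} \left(-1 + 12\right) \left(9 + b\right) = 3 \cdot \frac{1}{16} \cdot 11 \left(9 + b\right) = \frac{33 \left(9 + b\right)}{16} = \frac{297}{16} + \frac{33 b}{16}$)
$\frac{1}{E{\left(B \right)}} = \frac{1}{\frac{297}{16} + \frac{33}{16} \left(- \frac{279}{2}\right)} = \frac{1}{\frac{297}{16} - \frac{9207}{32}} = \frac{1}{- \frac{8613}{32}} = - \frac{32}{8613}$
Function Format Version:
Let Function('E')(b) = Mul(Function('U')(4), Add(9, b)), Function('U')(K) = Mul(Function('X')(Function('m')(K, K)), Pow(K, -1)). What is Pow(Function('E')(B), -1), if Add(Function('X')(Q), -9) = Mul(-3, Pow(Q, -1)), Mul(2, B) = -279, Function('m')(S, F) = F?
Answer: Rational(-32, 8613) ≈ -0.0037153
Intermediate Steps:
B = Rational(-279, 2) (B = Mul(Rational(1, 2), -279) = Rational(-279, 2) ≈ -139.50)
Function('X')(Q) = Add(9, Mul(-3, Pow(Q, -1)))
Function('U')(K) = Mul(Pow(K, -1), Add(9, Mul(-3, Pow(K, -1)))) (Function('U')(K) = Mul(Add(9, Mul(-3, Pow(K, -1))), Pow(K, -1)) = Mul(Pow(K, -1), Add(9, Mul(-3, Pow(K, -1)))))
Function('E')(b) = Add(Rational(297, 16), Mul(Rational(33, 16), b)) (Function('E')(b) = Mul(Mul(3, Pow(4, -2), Add(-1, Mul(3, 4))), Add(9, b)) = Mul(Mul(3, Rational(1, 16), Add(-1, 12)), Add(9, b)) = Mul(Mul(3, Rational(1, 16), 11), Add(9, b)) = Mul(Rational(33, 16), Add(9, b)) = Add(Rational(297, 16), Mul(Rational(33, 16), b)))
Pow(Function('E')(B), -1) = Pow(Add(Rational(297, 16), Mul(Rational(33, 16), Rational(-279, 2))), -1) = Pow(Add(Rational(297, 16), Rational(-9207, 32)), -1) = Pow(Rational(-8613, 32), -1) = Rational(-32, 8613)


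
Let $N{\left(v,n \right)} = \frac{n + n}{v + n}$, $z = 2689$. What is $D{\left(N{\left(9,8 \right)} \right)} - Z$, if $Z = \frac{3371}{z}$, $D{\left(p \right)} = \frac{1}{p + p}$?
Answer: $- \frac{62159}{86048} \approx -0.72238$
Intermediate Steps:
$N{\left(v,n \right)} = \frac{2 n}{n + v}$
$D{\left(p \right)} = \frac{1}{2 p}$
$Z = \frac{3371}{2689} \approx 1.2536$
$D{\left(N{\left(9,8 \right)} \right)} - Z = \frac{1}{2 \cdot 2 \cdot 8 \frac{1}{8 + 9}} - \frac{3371}{2689} = \frac{1}{2 \cdot 2 \cdot 8 \cdot \frac{1}{17}} - \frac{3371}{2689} = \frac{1}{2 \cdot \frac{16}{17}} - \frac{3371}{2689} = \frac{1}{2} \cdot \frac{17}{16} - \frac{3371}{2689} = \frac{17}{32} - \frac{3371}{2689} = - \frac{62159}{86048}$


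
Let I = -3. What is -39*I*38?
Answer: 4446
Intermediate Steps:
-39*I*38 = -39*(-3)*38 = 117*38 = 4446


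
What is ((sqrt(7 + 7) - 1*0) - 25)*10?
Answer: -250 + 10*sqrt(14) ≈ -212.58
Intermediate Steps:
((sqrt(7 + 7) - 1*0) - 25)*10 = ((sqrt(14) + 0) - 25)*10 = (sqrt(14) - 25)*10 = (-25 + sqrt(14))*10 = -250 + 10*sqrt(14)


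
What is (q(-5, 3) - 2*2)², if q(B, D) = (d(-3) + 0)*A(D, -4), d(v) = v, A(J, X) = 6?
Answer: 484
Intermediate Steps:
q(B, D) = -18 (q(B, D) = (-3 + 0)*6 = -3*6 = -18)
(q(-5, 3) - 2*2)² = (-18 - 2*2)² = (-18 - 4)² = (-22)² = 484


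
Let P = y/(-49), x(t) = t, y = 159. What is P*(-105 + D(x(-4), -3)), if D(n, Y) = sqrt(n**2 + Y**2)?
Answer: 15900/49 ≈ 324.49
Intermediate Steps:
D(n, Y) = sqrt(Y**2 + n**2)
P = -159/49 (P = 159/(-49) = 159*(-1/49) = -159/49 ≈ -3.2449)
P*(-105 + D(x(-4), -3)) = -159*(-105 + sqrt((-3)**2 + (-4)**2))/49 = -159*(-105 + sqrt(9 + 16))/49 = -159*(-105 + sqrt(25))/49 = -159*(-105 + 5)/49 = -159/49*(-100) = 15900/49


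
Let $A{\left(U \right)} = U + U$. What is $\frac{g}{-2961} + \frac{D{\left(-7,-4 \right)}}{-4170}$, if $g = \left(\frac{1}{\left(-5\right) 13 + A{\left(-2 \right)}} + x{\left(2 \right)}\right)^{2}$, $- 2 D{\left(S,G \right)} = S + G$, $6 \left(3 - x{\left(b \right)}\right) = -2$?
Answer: $- \frac{197476157}{39190552380} \approx -0.0050389$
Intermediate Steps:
$x{\left(b \right)} = \frac{10}{3}$ ($x{\left(b \right)} = 3 - - \frac{1}{3} = 3 + \frac{1}{3} = \frac{10}{3}$)
$A{\left(U \right)} = 2 U$
$D{\left(S,G \right)} = - \frac{G}{2} - \frac{S}{2}$ ($D{\left(S,G \right)} = - \frac{S + G}{2} = - \frac{G + S}{2} = - \frac{G}{2} - \frac{S}{2}$)
$g = \frac{52441}{4761}$ ($g = \left(\frac{1}{\left(-5\right) 13 + 2 \left(-2\right)} + \frac{10}{3}\right)^{2} = \left(\frac{1}{-65 - 4} + \frac{10}{3}\right)^{2} = \left(\frac{1}{-69} + \frac{10}{3}\right)^{2} = \left(- \frac{1}{69} + \frac{10}{3}\right)^{2} = \left(\frac{229}{69}\right)^{2} = \frac{52441}{4761} \approx 11.015$)
$\frac{g}{-2961} + \frac{D{\left(-7,-4 \right)}}{-4170} = \frac{52441}{4761 \left(-2961\right)} + \frac{\left(- \frac{1}{2}\right) \left(-4\right) - - \frac{7}{2}}{-4170} = \frac{52441}{4761} \left(- \frac{1}{2961}\right) + \left(2 + \frac{7}{2}\right) \left(- \frac{1}{4170}\right) = - \frac{52441}{14097321} + \frac{11}{2} \left(- \frac{1}{4170}\right) = - \frac{52441}{14097321} - \frac{11}{8340} = - \frac{197476157}{39190552380}$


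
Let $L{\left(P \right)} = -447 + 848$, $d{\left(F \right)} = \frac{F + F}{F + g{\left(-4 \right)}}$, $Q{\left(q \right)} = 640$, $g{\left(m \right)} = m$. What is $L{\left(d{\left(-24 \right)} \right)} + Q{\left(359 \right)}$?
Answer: $1041$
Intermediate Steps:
$d{\left(F \right)} = \frac{2 F}{-4 + F}$ ($d{\left(F \right)} = \frac{F + F}{F - 4} = \frac{2 F}{-4 + F}$)
$L{\left(P \right)} = 401$
$L{\left(d{\left(-24 \right)} \right)} + Q{\left(359 \right)} = 401 + 640 = 1041$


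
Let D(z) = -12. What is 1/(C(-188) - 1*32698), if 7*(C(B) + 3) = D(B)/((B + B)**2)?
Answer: -247408/8090489011 ≈ -3.0580e-5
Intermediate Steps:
C(B) = -3 - 3/(7*B**2) (C(B) = -3 + (-12/(B + B)**2)/7 = -3 + (-12*1/(4*B**2))/7 = -3 + (-3/B**2)/7 = -3 - 3/(7*B**2))
1/(C(-188) - 1*32698) = 1/((-3 - 3/7/(-188)**2) - 1*32698) = 1/((-3 - 3/7*1/35344) - 32698) = 1/((-3 - 3/247408) - 32698) = 1/(-742227/247408 - 32698) = 1/(-8090489011/247408) = -247408/8090489011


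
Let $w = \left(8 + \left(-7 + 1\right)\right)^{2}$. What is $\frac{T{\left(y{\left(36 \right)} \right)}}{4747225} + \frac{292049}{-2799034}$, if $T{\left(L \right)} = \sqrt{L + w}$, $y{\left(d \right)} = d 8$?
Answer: $- \frac{292049}{2799034} + \frac{2 \sqrt{73}}{4747225} \approx -0.10434$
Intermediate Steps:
$w = 4$ ($w = \left(8 - 6\right)^{2} = 2^{2} = 4$)
$y{\left(d \right)} = 8 d$
$T{\left(L \right)} = \sqrt{4 + L}$ ($T{\left(L \right)} = \sqrt{L + 4} = \sqrt{4 + L}$)
$\frac{T{\left(y{\left(36 \right)} \right)}}{4747225} + \frac{292049}{-2799034} = \frac{\sqrt{4 + 8 \cdot 36}}{4747225} + \frac{292049}{-2799034} = \sqrt{4 + 288} \cdot \frac{1}{4747225} + 292049 \left(- \frac{1}{2799034}\right) = \sqrt{292} \cdot \frac{1}{4747225} - \frac{292049}{2799034} = 2 \sqrt{73} \cdot \frac{1}{4747225} - \frac{292049}{2799034} = \frac{2 \sqrt{73}}{4747225} - \frac{292049}{2799034} = - \frac{292049}{2799034} + \frac{2 \sqrt{73}}{4747225}$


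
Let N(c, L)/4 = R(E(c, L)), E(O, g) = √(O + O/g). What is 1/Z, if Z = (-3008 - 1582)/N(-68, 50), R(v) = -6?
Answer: 4/765 ≈ 0.0052288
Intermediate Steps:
N(c, L) = -24 (N(c, L) = 4*(-6) = -24)
Z = 765/4 (Z = (-3008 - 1582)/(-24) = -4590*(-1/24) = 765/4 ≈ 191.25)
1/Z = 1/(765/4) = 4/765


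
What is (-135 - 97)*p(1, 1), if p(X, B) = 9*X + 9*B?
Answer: -4176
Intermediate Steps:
p(X, B) = 9*B + 9*X
(-135 - 97)*p(1, 1) = (-135 - 97)*(9*1 + 9*1) = -232*(9 + 9) = -232*18 = -4176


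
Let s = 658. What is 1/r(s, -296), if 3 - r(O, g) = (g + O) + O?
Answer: -1/1017 ≈ -0.00098328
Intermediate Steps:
r(O, g) = 3 - g - 2*O (r(O, g) = 3 - ((g + O) + O) = 3 - ((O + g) + O) = 3 - (g + 2*O) = 3 + (-g - 2*O) = 3 - g - 2*O)
1/r(s, -296) = 1/(3 - 1*(-296) - 2*658) = 1/(3 + 296 - 1316) = 1/(-1017) = -1/1017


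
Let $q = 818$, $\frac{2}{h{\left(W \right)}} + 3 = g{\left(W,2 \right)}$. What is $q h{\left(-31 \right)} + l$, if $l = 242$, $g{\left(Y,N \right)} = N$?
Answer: $-1394$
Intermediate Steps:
$h{\left(W \right)} = -2$ ($h{\left(W \right)} = \frac{2}{-3 + 2} = \frac{2}{-1} = 2 \left(-1\right) = -2$)
$q h{\left(-31 \right)} + l = 818 \left(-2\right) + 242 = -1636 + 242 = -1394$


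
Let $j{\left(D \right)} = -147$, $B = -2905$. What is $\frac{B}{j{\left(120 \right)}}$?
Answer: $\frac{415}{21} \approx 19.762$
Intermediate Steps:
$\frac{B}{j{\left(120 \right)}} = - \frac{2905}{-147} = \left(-2905\right) \left(- \frac{1}{147}\right) = \frac{415}{21}$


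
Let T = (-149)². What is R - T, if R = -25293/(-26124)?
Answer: -193317877/8708 ≈ -22200.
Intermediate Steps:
T = 22201
R = 8431/8708 (R = -25293*(-1/26124) = 8431/8708 ≈ 0.96819)
R - T = 8431/8708 - 1*22201 = 8431/8708 - 22201 = -193317877/8708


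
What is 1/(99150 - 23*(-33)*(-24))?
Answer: 1/80934 ≈ 1.2356e-5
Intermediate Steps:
1/(99150 - 23*(-33)*(-24)) = 1/(99150 + 759*(-24)) = 1/(99150 - 18216) = 1/80934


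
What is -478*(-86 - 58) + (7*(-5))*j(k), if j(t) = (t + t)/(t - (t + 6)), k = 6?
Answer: 68902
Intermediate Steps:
j(t) = -t/3 (j(t) = (2*t)/(t - (6 + t)) = (2*t)/(t + (-6 - t)) = (2*t)/(-6) = (2*t)*(-⅙) = -t/3)
-478*(-86 - 58) + (7*(-5))*j(k) = -478*(-86 - 58) + (7*(-5))*(-⅓*6) = -478*(-144) - 35*(-2) = 68832 + 70 = 68902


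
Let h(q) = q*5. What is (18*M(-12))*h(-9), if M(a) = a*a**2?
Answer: 1399680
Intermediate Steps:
M(a) = a**3
h(q) = 5*q
(18*M(-12))*h(-9) = (18*(-12)**3)*(5*(-9)) = (18*(-1728))*(-45) = -31104*(-45) = 1399680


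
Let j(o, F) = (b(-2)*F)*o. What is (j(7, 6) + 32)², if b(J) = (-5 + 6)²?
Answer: 5476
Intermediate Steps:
b(J) = 1 (b(J) = 1² = 1)
j(o, F) = F*o (j(o, F) = (1*F)*o = F*o)
(j(7, 6) + 32)² = (6*7 + 32)² = (42 + 32)² = 74² = 5476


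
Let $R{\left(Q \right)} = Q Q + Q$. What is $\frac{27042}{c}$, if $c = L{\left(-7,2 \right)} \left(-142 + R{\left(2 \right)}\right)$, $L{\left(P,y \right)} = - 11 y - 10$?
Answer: $\frac{13521}{2176} \approx 6.2137$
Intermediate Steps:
$L{\left(P,y \right)} = -10 - 11 y$
$R{\left(Q \right)} = Q + Q^{2}$ ($R{\left(Q \right)} = Q^{2} + Q = Q + Q^{2}$)
$c = 4352$ ($c = \left(-10 - 22\right) \left(-142 + 2 \left(1 + 2\right)\right) = \left(-10 - 22\right) \left(-142 + 2 \cdot 3\right) = - 32 \left(-142 + 6\right) = \left(-32\right) \left(-136\right) = 4352$)
$\frac{27042}{c} = \frac{27042}{4352} = 27042 \cdot \frac{1}{4352} = \frac{13521}{2176}$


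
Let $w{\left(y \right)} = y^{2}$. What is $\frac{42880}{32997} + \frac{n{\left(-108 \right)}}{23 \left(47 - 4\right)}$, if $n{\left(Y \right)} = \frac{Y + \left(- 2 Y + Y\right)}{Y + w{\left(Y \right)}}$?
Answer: $\frac{42880}{32997} \approx 1.2995$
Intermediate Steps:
$n{\left(Y \right)} = 0$ ($n{\left(Y \right)} = \frac{Y + \left(- 2 Y + Y\right)}{Y + Y^{2}} = \frac{Y - Y}{Y + Y^{2}} = \frac{0}{Y + Y^{2}} = 0$)
$\frac{42880}{32997} + \frac{n{\left(-108 \right)}}{23 \left(47 - 4\right)} = \frac{42880}{32997} + \frac{0}{23 \left(47 - 4\right)} = 42880 \cdot \frac{1}{32997} + \frac{0}{23 \cdot 43} = \frac{42880}{32997} + \frac{0}{989} = \frac{42880}{32997} + 0 \cdot \frac{1}{989} = \frac{42880}{32997} + 0 = \frac{42880}{32997}$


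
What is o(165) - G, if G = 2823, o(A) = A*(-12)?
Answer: -4803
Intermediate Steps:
o(A) = -12*A
o(165) - G = -12*165 - 1*2823 = -1980 - 2823 = -4803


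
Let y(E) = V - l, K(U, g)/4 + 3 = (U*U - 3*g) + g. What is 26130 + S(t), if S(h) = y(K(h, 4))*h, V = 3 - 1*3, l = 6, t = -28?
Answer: 26298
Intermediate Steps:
K(U, g) = -12 - 8*g + 4*U**2 (K(U, g) = -12 + 4*((U*U - 3*g) + g) = -12 + 4*((U**2 - 3*g) + g) = -12 + 4*(U**2 - 2*g) = -12 + (-8*g + 4*U**2) = -12 - 8*g + 4*U**2)
V = 0 (V = 3 - 3 = 0)
y(E) = -6 (y(E) = 0 - 1*6 = 0 - 6 = -6)
S(h) = -6*h
26130 + S(t) = 26130 - 6*(-28) = 26130 + 168 = 26298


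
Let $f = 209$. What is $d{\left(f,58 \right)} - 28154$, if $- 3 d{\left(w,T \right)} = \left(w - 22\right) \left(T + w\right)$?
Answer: $-44797$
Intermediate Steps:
$d{\left(w,T \right)} = - \frac{\left(-22 + w\right) \left(T + w\right)}{3}$ ($d{\left(w,T \right)} = - \frac{\left(w - 22\right) \left(T + w\right)}{3} = - \frac{\left(-22 + w\right) \left(T + w\right)}{3}$)
$d{\left(f,58 \right)} - 28154 = \left(- \frac{209^{2}}{3} + \frac{22}{3} \cdot 58 + \frac{22}{3} \cdot 209 - \frac{58}{3} \cdot 209\right) - 28154 = \left(\left(- \frac{1}{3}\right) 43681 + \frac{1276}{3} + \frac{4598}{3} - \frac{12122}{3}\right) - 28154 = \left(- \frac{43681}{3} + \frac{1276}{3} + \frac{4598}{3} - \frac{12122}{3}\right) - 28154 = -16643 - 28154 = -44797$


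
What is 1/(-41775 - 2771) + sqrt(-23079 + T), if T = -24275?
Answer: -1/44546 + I*sqrt(47354) ≈ -2.2449e-5 + 217.61*I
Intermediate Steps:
1/(-41775 - 2771) + sqrt(-23079 + T) = 1/(-41775 - 2771) + sqrt(-23079 - 24275) = 1/(-44546) + sqrt(-47354) = -1/44546 + I*sqrt(47354)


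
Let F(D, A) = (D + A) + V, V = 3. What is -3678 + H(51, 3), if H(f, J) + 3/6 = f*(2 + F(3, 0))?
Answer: -6541/2 ≈ -3270.5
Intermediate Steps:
F(D, A) = 3 + A + D (F(D, A) = (D + A) + 3 = (A + D) + 3 = 3 + A + D)
H(f, J) = -½ + 8*f (H(f, J) = -½ + f*(2 + (3 + 0 + 3)) = -½ + f*(2 + 6) = -½ + f*8 = -½ + 8*f)
-3678 + H(51, 3) = -3678 + (-½ + 8*51) = -3678 + (-½ + 408) = -3678 + 815/2 = -6541/2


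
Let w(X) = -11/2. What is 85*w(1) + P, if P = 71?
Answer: -793/2 ≈ -396.50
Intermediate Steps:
w(X) = -11/2 (w(X) = -11*½ = -11/2)
85*w(1) + P = 85*(-11/2) + 71 = -935/2 + 71 = -793/2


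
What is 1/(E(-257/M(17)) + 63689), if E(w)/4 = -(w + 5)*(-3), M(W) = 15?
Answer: 5/317717 ≈ 1.5737e-5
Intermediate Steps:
E(w) = 60 + 12*w (E(w) = 4*(-(w + 5)*(-3)) = 4*(-(5 + w)*(-3)) = 4*(-(-15 - 3*w)) = 4*(15 + 3*w) = 60 + 12*w)
1/(E(-257/M(17)) + 63689) = 1/((60 + 12*(-257/15)) + 63689) = 1/((60 - 1028/5) + 63689) = 1/(-728/5 + 63689) = 1/(317717/5) = 5/317717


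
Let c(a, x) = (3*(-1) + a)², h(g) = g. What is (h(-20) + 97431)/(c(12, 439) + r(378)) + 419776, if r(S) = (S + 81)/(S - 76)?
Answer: 10490655818/24921 ≈ 4.2096e+5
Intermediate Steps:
c(a, x) = (-3 + a)²
r(S) = (81 + S)/(-76 + S)
(h(-20) + 97431)/(c(12, 439) + r(378)) + 419776 = (-20 + 97431)/((-3 + 12)² + (81 + 378)/(-76 + 378)) + 419776 = 97411/(9² + 459/302) + 419776 = 97411/(81 + (1/302)*459) + 419776 = 97411/(81 + 459/302) + 419776 = 97411/(24921/302) + 419776 = 97411*(302/24921) + 419776 = 29418122/24921 + 419776 = 10490655818/24921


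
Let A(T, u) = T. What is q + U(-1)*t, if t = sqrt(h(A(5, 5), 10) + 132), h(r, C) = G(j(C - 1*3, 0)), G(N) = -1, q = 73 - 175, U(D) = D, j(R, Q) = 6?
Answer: -102 - sqrt(131) ≈ -113.45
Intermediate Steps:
q = -102
h(r, C) = -1
t = sqrt(131) (t = sqrt(-1 + 132) = sqrt(131) ≈ 11.446)
q + U(-1)*t = -102 - sqrt(131)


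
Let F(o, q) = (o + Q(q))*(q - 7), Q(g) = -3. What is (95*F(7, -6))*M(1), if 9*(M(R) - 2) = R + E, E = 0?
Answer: -93860/9 ≈ -10429.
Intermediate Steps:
M(R) = 2 + R/9 (M(R) = 2 + (R + 0)/9 = 2 + R/9)
F(o, q) = (-7 + q)*(-3 + o) (F(o, q) = (o - 3)*(q - 7) = (-3 + o)*(-7 + q) = (-7 + q)*(-3 + o))
(95*F(7, -6))*M(1) = (95*(21 - 7*7 - 3*(-6) + 7*(-6)))*(2 + (⅑)*1) = (95*(21 - 49 + 18 - 42))*(2 + ⅑) = (95*(-52))*(19/9) = -4940*19/9 = -93860/9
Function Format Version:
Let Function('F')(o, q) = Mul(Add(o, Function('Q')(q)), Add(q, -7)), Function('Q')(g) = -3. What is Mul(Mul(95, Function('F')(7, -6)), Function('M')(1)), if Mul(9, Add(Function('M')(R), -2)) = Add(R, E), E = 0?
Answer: Rational(-93860, 9) ≈ -10429.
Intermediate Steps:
Function('M')(R) = Add(2, Mul(Rational(1, 9), R)) (Function('M')(R) = Add(2, Mul(Rational(1, 9), Add(R, 0))) = Add(2, Mul(Rational(1, 9), R)))
Function('F')(o, q) = Mul(Add(-7, q), Add(-3, o)) (Function('F')(o, q) = Mul(Add(o, -3), Add(q, -7)) = Mul(Add(-3, o), Add(-7, q)) = Mul(Add(-7, q), Add(-3, o)))
Mul(Mul(95, Function('F')(7, -6)), Function('M')(1)) = Mul(Mul(95, Add(21, Mul(-7, 7), Mul(-3, -6), Mul(7, -6))), Add(2, Mul(Rational(1, 9), 1))) = Mul(Mul(95, Add(21, -49, 18, -42)), Add(2, Rational(1, 9))) = Mul(Mul(95, -52), Rational(19, 9)) = Mul(-4940, Rational(19, 9)) = Rational(-93860, 9)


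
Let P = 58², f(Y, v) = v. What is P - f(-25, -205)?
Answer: 3569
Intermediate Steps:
P = 3364
P - f(-25, -205) = 3364 - 1*(-205) = 3364 + 205 = 3569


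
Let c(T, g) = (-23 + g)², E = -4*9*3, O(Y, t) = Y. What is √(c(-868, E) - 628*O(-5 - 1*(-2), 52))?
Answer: √19045 ≈ 138.00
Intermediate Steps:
E = -108 (E = -36*3 = -108)
√(c(-868, E) - 628*O(-5 - 1*(-2), 52)) = √((-23 - 108)² - 628*(-5 - 1*(-2))) = √((-131)² - 628*(-5 + 2)) = √(17161 - 628*(-3)) = √(17161 + 1884) = √19045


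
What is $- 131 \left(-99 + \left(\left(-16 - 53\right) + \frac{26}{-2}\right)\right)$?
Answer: $23711$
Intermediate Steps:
$- 131 \left(-99 + \left(\left(-16 - 53\right) + \frac{26}{-2}\right)\right) = - 131 \left(-99 + \left(-69 + 26 \left(- \frac{1}{2}\right)\right)\right) = - 131 \left(-99 - 82\right) = \left(-131\right) \left(-181\right) = 23711$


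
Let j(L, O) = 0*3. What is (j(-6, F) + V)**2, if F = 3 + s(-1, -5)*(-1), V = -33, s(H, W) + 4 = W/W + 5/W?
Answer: 1089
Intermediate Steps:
s(H, W) = -3 + 5/W (s(H, W) = -4 + (W/W + 5/W) = -4 + (1 + 5/W) = -3 + 5/W)
F = 7 (F = 3 + (-3 + 5/(-5))*(-1) = 3 + (-3 + 5*(-1/5))*(-1) = 3 + (-3 - 1)*(-1) = 3 - 4*(-1) = 3 + 4 = 7)
j(L, O) = 0
(j(-6, F) + V)**2 = (0 - 33)**2 = (-33)**2 = 1089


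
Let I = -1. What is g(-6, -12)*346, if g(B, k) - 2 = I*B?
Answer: 2768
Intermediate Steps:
g(B, k) = 2 - B
g(-6, -12)*346 = (2 - 1*(-6))*346 = (2 + 6)*346 = 8*346 = 2768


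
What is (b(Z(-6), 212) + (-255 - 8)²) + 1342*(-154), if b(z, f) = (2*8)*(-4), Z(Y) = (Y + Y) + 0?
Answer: -137563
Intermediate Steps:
Z(Y) = 2*Y (Z(Y) = 2*Y + 0 = 2*Y)
b(z, f) = -64 (b(z, f) = 16*(-4) = -64)
(b(Z(-6), 212) + (-255 - 8)²) + 1342*(-154) = (-64 + (-255 - 8)²) + 1342*(-154) = (-64 + (-263)²) - 206668 = (-64 + 69169) - 206668 = 69105 - 206668 = -137563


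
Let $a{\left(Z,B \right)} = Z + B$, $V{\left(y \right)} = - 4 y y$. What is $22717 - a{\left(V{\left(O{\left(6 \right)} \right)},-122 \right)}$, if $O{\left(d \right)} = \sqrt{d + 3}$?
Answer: $22875$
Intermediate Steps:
$O{\left(d \right)} = \sqrt{3 + d}$
$V{\left(y \right)} = - 4 y^{2}$
$a{\left(Z,B \right)} = B + Z$
$22717 - a{\left(V{\left(O{\left(6 \right)} \right)},-122 \right)} = 22717 - \left(-122 - 4 \left(\sqrt{3 + 6}\right)^{2}\right) = 22717 - \left(-122 - 4 \left(\sqrt{9}\right)^{2}\right) = 22717 - \left(-122 - 4 \cdot 3^{2}\right) = 22717 - \left(-122 - 36\right) = 22717 - -158 = 22717 + 158 = 22875$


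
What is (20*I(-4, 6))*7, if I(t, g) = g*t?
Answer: -3360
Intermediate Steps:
(20*I(-4, 6))*7 = (20*(6*(-4)))*7 = (20*(-24))*7 = -480*7 = -3360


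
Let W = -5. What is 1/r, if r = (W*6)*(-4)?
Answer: 1/120 ≈ 0.0083333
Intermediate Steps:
r = 120 (r = -5*6*(-4) = -30*(-4) = 120)
1/r = 1/120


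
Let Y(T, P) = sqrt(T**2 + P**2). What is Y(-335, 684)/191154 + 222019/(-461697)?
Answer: -222019/461697 + sqrt(580081)/191154 ≈ -0.47689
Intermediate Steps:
Y(T, P) = sqrt(P**2 + T**2)
Y(-335, 684)/191154 + 222019/(-461697) = sqrt(684**2 + (-335)**2)/191154 + 222019/(-461697) = sqrt(467856 + 112225)*(1/191154) + 222019*(-1/461697) = sqrt(580081)*(1/191154) - 222019/461697 = sqrt(580081)/191154 - 222019/461697 = -222019/461697 + sqrt(580081)/191154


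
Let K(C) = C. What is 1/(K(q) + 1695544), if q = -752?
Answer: 1/1694792 ≈ 5.9004e-7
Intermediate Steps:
1/(K(q) + 1695544) = 1/(-752 + 1695544) = 1/1694792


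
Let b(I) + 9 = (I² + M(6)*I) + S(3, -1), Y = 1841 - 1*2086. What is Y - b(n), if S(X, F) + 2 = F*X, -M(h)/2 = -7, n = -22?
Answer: -407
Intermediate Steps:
M(h) = 14 (M(h) = -2*(-7) = 14)
S(X, F) = -2 + F*X
Y = -245 (Y = 1841 - 2086 = -245)
b(I) = -14 + I² + 14*I (b(I) = -9 + ((I² + 14*I) + (-2 - 1*3)) = -9 + ((I² + 14*I) + (-2 - 3)) = -9 + ((I² + 14*I) - 5) = -9 + (-5 + I² + 14*I) = -14 + I² + 14*I)
Y - b(n) = -245 - (-14 + (-22)² + 14*(-22)) = -245 - (-14 + 484 - 308) = -245 - 1*162 = -245 - 162 = -407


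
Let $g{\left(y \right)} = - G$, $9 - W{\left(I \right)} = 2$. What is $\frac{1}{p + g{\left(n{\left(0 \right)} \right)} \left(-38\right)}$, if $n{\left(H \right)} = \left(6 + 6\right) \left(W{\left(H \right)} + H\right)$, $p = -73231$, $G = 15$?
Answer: $- \frac{1}{72661} \approx -1.3763 \cdot 10^{-5}$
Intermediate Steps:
$W{\left(I \right)} = 7$ ($W{\left(I \right)} = 9 - 2 = 7$)
$n{\left(H \right)} = 84 + 12 H$ ($n{\left(H \right)} = \left(6 + 6\right) \left(7 + H\right) = 12 \left(7 + H\right) = 84 + 12 H$)
$g{\left(y \right)} = -15$ ($g{\left(y \right)} = \left(-1\right) 15 = -15$)
$\frac{1}{p + g{\left(n{\left(0 \right)} \right)} \left(-38\right)} = \frac{1}{-73231 - -570} = \frac{1}{-73231 + 570} = \frac{1}{-72661} = - \frac{1}{72661}$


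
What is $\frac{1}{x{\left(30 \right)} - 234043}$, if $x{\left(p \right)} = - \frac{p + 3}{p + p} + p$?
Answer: $- \frac{20}{4680271} \approx -4.2733 \cdot 10^{-6}$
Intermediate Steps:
$x{\left(p \right)} = p - \frac{3 + p}{2 p}$ ($x{\left(p \right)} = - \frac{3 + p}{2 p} + p = p - \frac{3 + p}{2 p}$)
$\frac{1}{x{\left(30 \right)} - 234043} = \frac{1}{\left(- \frac{1}{2} + 30 - \frac{3}{2 \cdot 30}\right) - 234043} = \frac{1}{\left(- \frac{1}{2} + 30 - \frac{1}{20}\right) - 234043} = \frac{1}{\frac{589}{20} - 234043} = \frac{1}{- \frac{4680271}{20}} = - \frac{20}{4680271}$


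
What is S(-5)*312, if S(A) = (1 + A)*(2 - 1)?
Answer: -1248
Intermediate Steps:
S(A) = 1 + A (S(A) = (1 + A)*1 = 1 + A)
S(-5)*312 = (1 - 5)*312 = -4*312 = -1248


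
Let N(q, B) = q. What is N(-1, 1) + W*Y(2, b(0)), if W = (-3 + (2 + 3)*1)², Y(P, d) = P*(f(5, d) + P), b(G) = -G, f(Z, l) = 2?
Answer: 31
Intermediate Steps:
Y(P, d) = P*(2 + P)
W = 4 (W = (-3 + 5*1)² = (-3 + 5)² = 2² = 4)
N(-1, 1) + W*Y(2, b(0)) = -1 + 4*(2*(2 + 2)) = -1 + 4*(2*4) = -1 + 4*8 = -1 + 32 = 31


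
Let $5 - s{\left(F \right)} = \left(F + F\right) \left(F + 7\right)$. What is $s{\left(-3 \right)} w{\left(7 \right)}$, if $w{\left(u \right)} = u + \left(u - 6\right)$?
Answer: $232$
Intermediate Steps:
$w{\left(u \right)} = -6 + 2 u$ ($w{\left(u \right)} = u + \left(-6 + u\right) = -6 + 2 u$)
$s{\left(F \right)} = 5 - 2 F \left(7 + F\right)$ ($s{\left(F \right)} = 5 - \left(F + F\right) \left(F + 7\right) = 5 - 2 F \left(7 + F\right)$)
$s{\left(-3 \right)} w{\left(7 \right)} = \left(5 - -42 - 2 \left(-3\right)^{2}\right) \left(-6 + 2 \cdot 7\right) = \left(5 + 42 - 18\right) \left(-6 + 14\right) = \left(5 + 42 - 18\right) 8 = 29 \cdot 8 = 232$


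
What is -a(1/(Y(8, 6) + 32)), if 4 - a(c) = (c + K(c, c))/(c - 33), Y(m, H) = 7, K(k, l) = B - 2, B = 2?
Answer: -5145/1286 ≈ -4.0008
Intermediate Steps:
K(k, l) = 0 (K(k, l) = 2 - 2 = 0)
a(c) = 4 - c/(-33 + c) (a(c) = 4 - (c + 0)/(c - 33) = 4 - c/(-33 + c))
-a(1/(Y(8, 6) + 32)) = -3*(-44 + 1/(7 + 32))/(-33 + 1/(7 + 32)) = -3*(-44 + 1/39)/(-33 + 1/39) = -3*(-1715)/((-1286/39)*39) = -3*(-39)*(-1715)/(1286*39) = -1*5145/1286 = -5145/1286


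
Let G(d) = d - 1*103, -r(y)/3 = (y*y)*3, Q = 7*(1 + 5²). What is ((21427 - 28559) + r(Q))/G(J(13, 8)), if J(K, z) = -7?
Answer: 152624/55 ≈ 2775.0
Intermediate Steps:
Q = 182 (Q = 7*(1 + 25) = 7*26 = 182)
r(y) = -9*y² (r(y) = -3*y*y*3 = -3*y²*3 = -9*y²)
G(d) = -103 + d (G(d) = d - 103 = -103 + d)
((21427 - 28559) + r(Q))/G(J(13, 8)) = ((21427 - 28559) - 9*182²)/(-103 - 7) = (-7132 - 9*33124)/(-110) = (-7132 - 298116)*(-1/110) = -305248*(-1/110) = 152624/55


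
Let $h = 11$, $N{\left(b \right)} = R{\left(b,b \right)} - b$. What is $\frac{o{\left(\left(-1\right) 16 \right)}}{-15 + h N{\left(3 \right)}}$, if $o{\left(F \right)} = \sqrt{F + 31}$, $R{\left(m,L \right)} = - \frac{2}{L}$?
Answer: $- \frac{3 \sqrt{15}}{166} \approx -0.069994$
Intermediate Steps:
$N{\left(b \right)} = - b - \frac{2}{b}$ ($N{\left(b \right)} = - \frac{2}{b} - b = - b - \frac{2}{b}$)
$o{\left(F \right)} = \sqrt{31 + F}$
$\frac{o{\left(\left(-1\right) 16 \right)}}{-15 + h N{\left(3 \right)}} = \frac{\sqrt{31 - 16}}{-15 + 11 \left(\left(-1\right) 3 - \frac{2}{3}\right)} = \frac{\sqrt{31 - 16}}{-15 + 11 \left(-3 - \frac{2}{3}\right)} = \frac{\sqrt{15}}{-15 + 11 \left(-3 - \frac{2}{3}\right)} = \frac{\sqrt{15}}{-15 + 11 \left(- \frac{11}{3}\right)} = \frac{\sqrt{15}}{-15 - \frac{121}{3}} = \frac{\sqrt{15}}{- \frac{166}{3}} = \sqrt{15} \left(- \frac{3}{166}\right) = - \frac{3 \sqrt{15}}{166}$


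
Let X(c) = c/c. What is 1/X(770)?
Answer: 1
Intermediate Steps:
X(c) = 1
1/X(770) = 1/1 = 1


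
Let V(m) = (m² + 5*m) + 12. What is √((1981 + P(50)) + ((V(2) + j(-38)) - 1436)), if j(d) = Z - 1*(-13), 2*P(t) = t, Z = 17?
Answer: √626 ≈ 25.020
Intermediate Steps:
P(t) = t/2
V(m) = 12 + m² + 5*m
j(d) = 30 (j(d) = 17 - 1*(-13) = 17 + 13 = 30)
√((1981 + P(50)) + ((V(2) + j(-38)) - 1436)) = √((1981 + (½)*50) + (((12 + 2² + 5*2) + 30) - 1436)) = √((1981 + 25) + (((12 + 4 + 10) + 30) - 1436)) = √(2006 + ((26 + 30) - 1436)) = √(2006 + (56 - 1436)) = √(2006 - 1380) = √626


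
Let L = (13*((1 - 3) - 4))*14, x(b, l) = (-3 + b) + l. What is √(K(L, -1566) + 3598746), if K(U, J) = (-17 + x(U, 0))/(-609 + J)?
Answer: √680972808594/435 ≈ 1897.0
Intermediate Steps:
x(b, l) = -3 + b + l
L = -1092 (L = (13*(-2 - 4))*14 = (13*(-6))*14 = -78*14 = -1092)
K(U, J) = (-20 + U)/(-609 + J) (K(U, J) = (-17 + (-3 + U + 0))/(-609 + J) = (-17 + (-3 + U))/(-609 + J) = (-20 + U)/(-609 + J))
√(K(L, -1566) + 3598746) = √((-20 - 1092)/(-609 - 1566) + 3598746) = √(-1112/(-2175) + 3598746) = √(-1/2175*(-1112) + 3598746) = √(1112/2175 + 3598746) = √(7827273662/2175) = √680972808594/435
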